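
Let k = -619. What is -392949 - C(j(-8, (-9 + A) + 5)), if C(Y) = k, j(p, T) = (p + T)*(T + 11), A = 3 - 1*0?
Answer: -392330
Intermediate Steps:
A = 3 (A = 3 + 0 = 3)
j(p, T) = (11 + T)*(T + p) (j(p, T) = (T + p)*(11 + T) = (11 + T)*(T + p))
C(Y) = -619
-392949 - C(j(-8, (-9 + A) + 5)) = -392949 - 1*(-619) = -392949 + 619 = -392330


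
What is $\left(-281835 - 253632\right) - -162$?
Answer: $-535305$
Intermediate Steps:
$\left(-281835 - 253632\right) - -162 = -535467 + \left(-138924 + 139086\right) = -535467 + 162 = -535305$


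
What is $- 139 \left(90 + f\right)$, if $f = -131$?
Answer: $5699$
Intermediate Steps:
$- 139 \left(90 + f\right) = - 139 \left(90 - 131\right) = \left(-139\right) \left(-41\right) = 5699$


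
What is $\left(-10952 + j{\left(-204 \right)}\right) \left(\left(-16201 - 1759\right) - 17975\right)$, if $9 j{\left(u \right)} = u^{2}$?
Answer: $227396680$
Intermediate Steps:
$j{\left(u \right)} = \frac{u^{2}}{9}$
$\left(-10952 + j{\left(-204 \right)}\right) \left(\left(-16201 - 1759\right) - 17975\right) = \left(-10952 + \frac{\left(-204\right)^{2}}{9}\right) \left(\left(-16201 - 1759\right) - 17975\right) = \left(-10952 + \frac{1}{9} \cdot 41616\right) \left(-17960 - 17975\right) = \left(-10952 + 4624\right) \left(-35935\right) = \left(-6328\right) \left(-35935\right) = 227396680$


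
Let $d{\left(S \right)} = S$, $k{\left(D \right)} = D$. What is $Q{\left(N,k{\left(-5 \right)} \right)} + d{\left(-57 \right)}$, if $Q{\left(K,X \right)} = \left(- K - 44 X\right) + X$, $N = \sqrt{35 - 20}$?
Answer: $158 - \sqrt{15} \approx 154.13$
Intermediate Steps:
$N = \sqrt{15} \approx 3.873$
$Q{\left(K,X \right)} = - K - 43 X$
$Q{\left(N,k{\left(-5 \right)} \right)} + d{\left(-57 \right)} = \left(- \sqrt{15} - -215\right) - 57 = \left(- \sqrt{15} + 215\right) - 57 = \left(215 - \sqrt{15}\right) - 57 = 158 - \sqrt{15}$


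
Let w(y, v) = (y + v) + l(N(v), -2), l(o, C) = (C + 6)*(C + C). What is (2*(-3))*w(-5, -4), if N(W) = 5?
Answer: 150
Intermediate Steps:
l(o, C) = 2*C*(6 + C) (l(o, C) = (6 + C)*(2*C) = 2*C*(6 + C))
w(y, v) = -16 + v + y (w(y, v) = (y + v) + 2*(-2)*(6 - 2) = (v + y) + 2*(-2)*4 = (v + y) - 16 = -16 + v + y)
(2*(-3))*w(-5, -4) = (2*(-3))*(-16 - 4 - 5) = -6*(-25) = 150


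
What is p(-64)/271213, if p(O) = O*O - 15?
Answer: 4081/271213 ≈ 0.015047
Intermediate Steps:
p(O) = -15 + O² (p(O) = O² - 15 = -15 + O²)
p(-64)/271213 = (-15 + (-64)²)/271213 = (-15 + 4096)*(1/271213) = 4081*(1/271213) = 4081/271213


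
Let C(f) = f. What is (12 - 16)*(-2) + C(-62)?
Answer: -54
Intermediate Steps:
(12 - 16)*(-2) + C(-62) = (12 - 16)*(-2) - 62 = -4*(-2) - 62 = 8 - 62 = -54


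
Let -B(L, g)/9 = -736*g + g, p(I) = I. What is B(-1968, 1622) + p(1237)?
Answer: 10730767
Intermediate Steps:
B(L, g) = 6615*g (B(L, g) = -9*(-736*g + g) = -(-6615)*g = 6615*g)
B(-1968, 1622) + p(1237) = 6615*1622 + 1237 = 10729530 + 1237 = 10730767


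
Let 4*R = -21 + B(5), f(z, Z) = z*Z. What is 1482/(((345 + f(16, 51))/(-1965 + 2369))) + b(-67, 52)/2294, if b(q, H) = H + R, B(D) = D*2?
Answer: 1831385615/3551112 ≈ 515.72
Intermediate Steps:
B(D) = 2*D
f(z, Z) = Z*z
R = -11/4 (R = (-21 + 2*5)/4 = (-21 + 10)/4 = (¼)*(-11) = -11/4 ≈ -2.7500)
b(q, H) = -11/4 + H (b(q, H) = H - 11/4 = -11/4 + H)
1482/(((345 + f(16, 51))/(-1965 + 2369))) + b(-67, 52)/2294 = 1482/(((345 + 51*16)/(-1965 + 2369))) + (-11/4 + 52)/2294 = 1482/(((345 + 816)/404)) + (197/4)*(1/2294) = 1482/((1161*(1/404))) + 197/9176 = 1482/(1161/404) + 197/9176 = 1482*(404/1161) + 197/9176 = 199576/387 + 197/9176 = 1831385615/3551112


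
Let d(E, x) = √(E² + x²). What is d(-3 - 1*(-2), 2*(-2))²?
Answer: 17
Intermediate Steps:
d(-3 - 1*(-2), 2*(-2))² = (√((-3 - 1*(-2))² + (2*(-2))²))² = (√((-3 + 2)² + (-4)²))² = (√((-1)² + 16))² = (√(1 + 16))² = (√17)² = 17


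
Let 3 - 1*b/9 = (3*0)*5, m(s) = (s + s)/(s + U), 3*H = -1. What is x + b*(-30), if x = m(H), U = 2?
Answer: -4052/5 ≈ -810.40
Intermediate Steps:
H = -1/3 (H = (1/3)*(-1) = -1/3 ≈ -0.33333)
m(s) = 2*s/(2 + s) (m(s) = (s + s)/(s + 2) = (2*s)/(2 + s) = 2*s/(2 + s))
b = 27 (b = 27 - 9*3*0*5 = 27 - 0*5 = 27 - 9*0 = 27 + 0 = 27)
x = -2/5 (x = 2*(-1/3)/(2 - 1/3) = 2*(-1/3)/(5/3) = 2*(-1/3)*(3/5) = -2/5 ≈ -0.40000)
x + b*(-30) = -2/5 + 27*(-30) = -2/5 - 810 = -4052/5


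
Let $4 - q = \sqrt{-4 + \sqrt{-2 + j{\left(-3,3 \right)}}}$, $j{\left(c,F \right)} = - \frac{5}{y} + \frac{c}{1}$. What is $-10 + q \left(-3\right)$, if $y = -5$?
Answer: $-22 + 3 \sqrt{-4 + 2 i} \approx -20.542 + 6.1745 i$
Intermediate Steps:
$j{\left(c,F \right)} = 1 + c$ ($j{\left(c,F \right)} = - \frac{5}{-5} + \frac{c}{1} = \left(-5\right) \left(- \frac{1}{5}\right) + c 1 = 1 + c$)
$q = 4 - \sqrt{-4 + 2 i}$ ($q = 4 - \sqrt{-4 + \sqrt{-2 + \left(1 - 3\right)}} = 4 - \sqrt{-4 + \sqrt{-2 - 2}} = 4 - \sqrt{-4 + \sqrt{-4}} = 4 - \sqrt{-4 + 2 i} \approx 3.5141 - 2.0582 i$)
$-10 + q \left(-3\right) = -10 + \left(4 - \sqrt{-4 + 2 i}\right) \left(-3\right) = -10 - \left(12 - 3 \sqrt{-4 + 2 i}\right) = -22 + 3 \sqrt{-4 + 2 i}$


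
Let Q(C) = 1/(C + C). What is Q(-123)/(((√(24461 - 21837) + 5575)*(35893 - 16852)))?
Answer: -5575/145572029392086 + 4*√41/72786014696043 ≈ -3.7945e-11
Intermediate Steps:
Q(C) = 1/(2*C)
Q(-123)/(((√(24461 - 21837) + 5575)*(35893 - 16852))) = ((½)/(-123))/(((√(24461 - 21837) + 5575)*(35893 - 16852))) = ((½)*(-1/123))/(((√2624 + 5575)*19041)) = -1/(19041*(8*√41 + 5575))/246 = -1/(19041*(5575 + 8*√41))/246 = -1/(246*(106153575 + 152328*√41))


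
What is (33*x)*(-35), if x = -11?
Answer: 12705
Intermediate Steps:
(33*x)*(-35) = (33*(-11))*(-35) = -363*(-35) = 12705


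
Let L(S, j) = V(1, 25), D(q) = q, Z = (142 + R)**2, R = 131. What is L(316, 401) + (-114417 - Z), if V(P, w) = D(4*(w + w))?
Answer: -188746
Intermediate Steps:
Z = 74529 (Z = (142 + 131)**2 = 273**2 = 74529)
V(P, w) = 8*w (V(P, w) = 4*(w + w) = 4*(2*w) = 8*w)
L(S, j) = 200 (L(S, j) = 8*25 = 200)
L(316, 401) + (-114417 - Z) = 200 + (-114417 - 1*74529) = 200 + (-114417 - 74529) = 200 - 188946 = -188746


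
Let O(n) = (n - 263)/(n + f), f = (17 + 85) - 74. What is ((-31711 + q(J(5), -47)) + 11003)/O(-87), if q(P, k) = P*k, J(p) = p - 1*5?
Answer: -610886/175 ≈ -3490.8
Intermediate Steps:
J(p) = -5 + p (J(p) = p - 5 = -5 + p)
f = 28 (f = 102 - 74 = 28)
O(n) = (-263 + n)/(28 + n) (O(n) = (n - 263)/(n + 28) = (-263 + n)/(28 + n))
((-31711 + q(J(5), -47)) + 11003)/O(-87) = ((-31711 + (-5 + 5)*(-47)) + 11003)/(((-263 - 87)/(28 - 87))) = ((-31711 + 0*(-47)) + 11003)/((-350/(-59))) = ((-31711 + 0) + 11003)/((-1/59*(-350))) = (-31711 + 11003)/(350/59) = -20708*59/350 = -610886/175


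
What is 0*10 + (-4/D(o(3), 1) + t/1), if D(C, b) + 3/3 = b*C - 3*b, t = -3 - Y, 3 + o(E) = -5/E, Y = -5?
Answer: 32/13 ≈ 2.4615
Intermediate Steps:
o(E) = -3 - 5/E
t = 2 (t = -3 - 1*(-5) = -3 + 5 = 2)
D(C, b) = -1 - 3*b + C*b (D(C, b) = -1 + (b*C - 3*b) = -1 + (C*b - 3*b) = -1 + (-3*b + C*b) = -1 - 3*b + C*b)
0*10 + (-4/D(o(3), 1) + t/1) = 0*10 + (-4/(-1 - 3*1 + (-3 - 5/3)*1) + 2/1) = 0 + (-4/(-1 - 3 + (-3 - 5*⅓)*1) + 2*1) = 0 + (-4/(-1 - 3 + (-3 - 5/3)*1) + 2) = 0 + (-4/(-1 - 3 - 14/3*1) + 2) = 0 + (-4/(-1 - 3 - 14/3) + 2) = 0 + (-4/(-26/3) + 2) = 0 + (-4*(-3/26) + 2) = 0 + (6/13 + 2) = 0 + 32/13 = 32/13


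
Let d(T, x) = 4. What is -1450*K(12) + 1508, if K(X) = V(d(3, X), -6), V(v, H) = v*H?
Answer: 36308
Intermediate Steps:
V(v, H) = H*v
K(X) = -24 (K(X) = -6*4 = -24)
-1450*K(12) + 1508 = -1450*(-24) + 1508 = 34800 + 1508 = 36308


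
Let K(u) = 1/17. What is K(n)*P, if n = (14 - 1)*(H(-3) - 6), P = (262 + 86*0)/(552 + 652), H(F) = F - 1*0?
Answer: 131/10234 ≈ 0.012800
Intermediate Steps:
H(F) = F (H(F) = F + 0 = F)
P = 131/602 (P = (262 + 0)/1204 = 262*(1/1204) = 131/602 ≈ 0.21761)
n = -117 (n = (14 - 1)*(-3 - 6) = 13*(-9) = -117)
K(u) = 1/17
K(n)*P = (1/17)*(131/602) = 131/10234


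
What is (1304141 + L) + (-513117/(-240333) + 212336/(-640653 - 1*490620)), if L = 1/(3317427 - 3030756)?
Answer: 1026726079495529261029/787280321989161 ≈ 1.3041e+6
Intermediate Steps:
L = 1/286671 ≈ 3.4883e-6
(1304141 + L) + (-513117/(-240333) + 212336/(-640653 - 1*490620)) = (1304141 + 1/286671) + (-513117/(-240333) + 212336/(-640653 - 1*490620)) = 373859404612/286671 + (-513117*(-1/240333) + 212336/(-640653 - 490620)) = 373859404612/286671 + (171039/80111 + 212336/(-1131273)) = 373859404612/286671 + (171039/80111 + 212336*(-1/1131273)) = 373859404612/286671 + (171039/80111 - 212336/1131273) = 373859404612/286671 + 176481353351/90627411303 = 1026726079495529261029/787280321989161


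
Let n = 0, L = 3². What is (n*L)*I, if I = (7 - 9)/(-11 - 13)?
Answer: 0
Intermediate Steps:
I = 1/12 (I = -2/(-24) = -2*(-1/24) = 1/12 ≈ 0.083333)
L = 9
(n*L)*I = (0*9)*(1/12) = 0*(1/12) = 0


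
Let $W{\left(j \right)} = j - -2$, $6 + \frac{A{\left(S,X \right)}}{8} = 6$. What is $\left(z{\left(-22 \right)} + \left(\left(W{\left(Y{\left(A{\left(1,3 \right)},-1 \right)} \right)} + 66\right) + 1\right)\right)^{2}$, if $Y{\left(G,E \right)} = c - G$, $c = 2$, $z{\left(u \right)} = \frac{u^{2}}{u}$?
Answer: $2401$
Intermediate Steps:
$z{\left(u \right)} = u$
$A{\left(S,X \right)} = 0$ ($A{\left(S,X \right)} = -48 + 8 \cdot 6 = -48 + 48 = 0$)
$Y{\left(G,E \right)} = 2 - G$
$W{\left(j \right)} = 2 + j$ ($W{\left(j \right)} = j + 2 = 2 + j$)
$\left(z{\left(-22 \right)} + \left(\left(W{\left(Y{\left(A{\left(1,3 \right)},-1 \right)} \right)} + 66\right) + 1\right)\right)^{2} = \left(-22 + \left(\left(\left(2 + \left(2 - 0\right)\right) + 66\right) + 1\right)\right)^{2} = \left(-22 + \left(\left(\left(2 + \left(2 + 0\right)\right) + 66\right) + 1\right)\right)^{2} = \left(-22 + \left(\left(\left(2 + 2\right) + 66\right) + 1\right)\right)^{2} = \left(-22 + \left(\left(4 + 66\right) + 1\right)\right)^{2} = \left(-22 + \left(70 + 1\right)\right)^{2} = \left(-22 + 71\right)^{2} = 49^{2} = 2401$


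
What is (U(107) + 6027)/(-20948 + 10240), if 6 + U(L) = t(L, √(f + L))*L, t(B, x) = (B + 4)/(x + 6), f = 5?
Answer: -193167/406904 - 11877*√7/203452 ≈ -0.62918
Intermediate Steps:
t(B, x) = (4 + B)/(6 + x)
U(L) = -6 + L*(4 + L)/(6 + √(5 + L)) (U(L) = -6 + ((4 + L)/(6 + √(5 + L)))*L = -6 + L*(4 + L)/(6 + √(5 + L)))
(U(107) + 6027)/(-20948 + 10240) = ((-36 - 6*√(5 + 107) + 107*(4 + 107))/(6 + √(5 + 107)) + 6027)/(-20948 + 10240) = ((-36 - 24*√7 + 107*111)/(6 + √112) + 6027)/(-10708) = ((-36 - 24*√7 + 11877)/(6 + 4*√7) + 6027)*(-1/10708) = ((11841 - 24*√7)/(6 + 4*√7) + 6027)*(-1/10708) = (6027 + (11841 - 24*√7)/(6 + 4*√7))*(-1/10708) = -6027/10708 - (11841 - 24*√7)/(10708*(6 + 4*√7))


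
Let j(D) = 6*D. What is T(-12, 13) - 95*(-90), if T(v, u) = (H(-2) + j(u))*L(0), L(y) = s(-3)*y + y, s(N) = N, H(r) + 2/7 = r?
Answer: 8550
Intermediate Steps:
H(r) = -2/7 + r
L(y) = -2*y (L(y) = -3*y + y = -2*y)
T(v, u) = 0 (T(v, u) = ((-2/7 - 2) + 6*u)*(-2*0) = (-16/7 + 6*u)*0 = 0)
T(-12, 13) - 95*(-90) = 0 - 95*(-90) = 0 + 8550 = 8550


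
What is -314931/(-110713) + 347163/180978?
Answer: 31810346579/6678872438 ≈ 4.7628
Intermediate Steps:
-314931/(-110713) + 347163/180978 = -314931*(-1/110713) + 347163*(1/180978) = 314931/110713 + 115721/60326 = 31810346579/6678872438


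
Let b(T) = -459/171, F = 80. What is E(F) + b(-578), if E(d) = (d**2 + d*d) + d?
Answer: 244669/19 ≈ 12877.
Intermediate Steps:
b(T) = -51/19 (b(T) = -459*1/171 = -51/19)
E(d) = d + 2*d**2 (E(d) = (d**2 + d**2) + d = 2*d**2 + d = d + 2*d**2)
E(F) + b(-578) = 80*(1 + 2*80) - 51/19 = 80*(1 + 160) - 51/19 = 80*161 - 51/19 = 12880 - 51/19 = 244669/19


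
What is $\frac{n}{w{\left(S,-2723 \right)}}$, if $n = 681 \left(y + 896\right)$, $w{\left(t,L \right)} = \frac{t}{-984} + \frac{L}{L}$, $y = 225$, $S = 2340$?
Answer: $- \frac{62598882}{113} \approx -5.5397 \cdot 10^{5}$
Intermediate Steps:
$w{\left(t,L \right)} = 1 - \frac{t}{984}$ ($w{\left(t,L \right)} = t \left(- \frac{1}{984}\right) + 1 = - \frac{t}{984} + 1 = 1 - \frac{t}{984}$)
$n = 763401$ ($n = 681 \left(225 + 896\right) = 681 \cdot 1121 = 763401$)
$\frac{n}{w{\left(S,-2723 \right)}} = \frac{763401}{1 - \frac{195}{82}} = \frac{763401}{- \frac{113}{82}} = 763401 \left(- \frac{82}{113}\right) = - \frac{62598882}{113}$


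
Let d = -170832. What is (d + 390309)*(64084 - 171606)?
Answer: -23598605994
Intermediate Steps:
(d + 390309)*(64084 - 171606) = (-170832 + 390309)*(64084 - 171606) = 219477*(-107522) = -23598605994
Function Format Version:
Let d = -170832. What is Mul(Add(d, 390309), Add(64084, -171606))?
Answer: -23598605994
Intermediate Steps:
Mul(Add(d, 390309), Add(64084, -171606)) = Mul(Add(-170832, 390309), Add(64084, -171606)) = Mul(219477, -107522) = -23598605994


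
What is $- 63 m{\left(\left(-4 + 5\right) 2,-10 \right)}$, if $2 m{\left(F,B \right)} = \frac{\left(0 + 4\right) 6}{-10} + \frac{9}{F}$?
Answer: $- \frac{1323}{20} \approx -66.15$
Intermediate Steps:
$m{\left(F,B \right)} = - \frac{6}{5} + \frac{9}{2 F}$ ($m{\left(F,B \right)} = \frac{\frac{\left(0 + 4\right) 6}{-10} + \frac{9}{F}}{2} = \frac{4 \cdot 6 \left(- \frac{1}{10}\right) + \frac{9}{F}}{2} = \frac{24 \left(- \frac{1}{10}\right) + \frac{9}{F}}{2} = \frac{- \frac{12}{5} + \frac{9}{F}}{2} = - \frac{6}{5} + \frac{9}{2 F}$)
$- 63 m{\left(\left(-4 + 5\right) 2,-10 \right)} = - 63 \frac{3 \left(15 - 4 \left(-4 + 5\right) 2\right)}{10 \left(-4 + 5\right) 2} = - 63 \frac{3 \left(15 - 4 \cdot 1 \cdot 2\right)}{10 \cdot 1 \cdot 2} = - 63 \frac{3 \left(15 - 8\right)}{10 \cdot 2} = - 63 \cdot \frac{3}{10} \cdot \frac{1}{2} \left(15 - 8\right) = - 63 \cdot \frac{3}{10} \cdot \frac{1}{2} \cdot 7 = \left(-63\right) \frac{21}{20} = - \frac{1323}{20}$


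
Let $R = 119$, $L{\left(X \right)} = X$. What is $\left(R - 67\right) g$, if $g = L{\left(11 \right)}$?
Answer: $572$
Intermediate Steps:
$g = 11$
$\left(R - 67\right) g = \left(119 - 67\right) 11 = 52 \cdot 11 = 572$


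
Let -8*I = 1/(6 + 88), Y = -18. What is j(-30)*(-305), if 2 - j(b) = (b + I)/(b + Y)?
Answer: -15137455/36096 ≈ -419.37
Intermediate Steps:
I = -1/752 (I = -1/(8*(6 + 88)) = -⅛/94 = -⅛*1/94 = -1/752 ≈ -0.0013298)
j(b) = 2 - (-1/752 + b)/(-18 + b) (j(b) = 2 - (b - 1/752)/(b - 18) = 2 - (-1/752 + b)/(-18 + b))
j(-30)*(-305) = ((-27071/752 - 30)/(-18 - 30))*(-305) = (-49631/752/(-48))*(-305) = -1/48*(-49631/752)*(-305) = (49631/36096)*(-305) = -15137455/36096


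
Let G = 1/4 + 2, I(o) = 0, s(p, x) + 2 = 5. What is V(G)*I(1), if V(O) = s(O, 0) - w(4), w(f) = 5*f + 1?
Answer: 0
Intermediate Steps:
s(p, x) = 3 (s(p, x) = -2 + 5 = 3)
w(f) = 1 + 5*f
G = 9/4 (G = 1/4 + 2 = 9/4 ≈ 2.2500)
V(O) = -18 (V(O) = 3 - (1 + 5*4) = 3 - (1 + 20) = 3 - 1*21 = 3 - 21 = -18)
V(G)*I(1) = -18*0 = 0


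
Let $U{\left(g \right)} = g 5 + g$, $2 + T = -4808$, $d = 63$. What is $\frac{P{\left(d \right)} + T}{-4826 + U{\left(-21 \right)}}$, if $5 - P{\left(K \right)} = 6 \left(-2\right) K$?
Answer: $\frac{4049}{4952} \approx 0.81765$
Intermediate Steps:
$T = -4810$ ($T = -2 - 4808 = -4810$)
$P{\left(K \right)} = 5 + 12 K$ ($P{\left(K \right)} = 5 - 6 \left(-2\right) K = 5 - - 12 K = 5 + 12 K$)
$U{\left(g \right)} = 6 g$ ($U{\left(g \right)} = 5 g + g = 6 g$)
$\frac{P{\left(d \right)} + T}{-4826 + U{\left(-21 \right)}} = \frac{\left(5 + 12 \cdot 63\right) - 4810}{-4826 + 6 \left(-21\right)} = \frac{\left(5 + 756\right) - 4810}{-4826 - 126} = \frac{761 - 4810}{-4952} = \left(-4049\right) \left(- \frac{1}{4952}\right) = \frac{4049}{4952}$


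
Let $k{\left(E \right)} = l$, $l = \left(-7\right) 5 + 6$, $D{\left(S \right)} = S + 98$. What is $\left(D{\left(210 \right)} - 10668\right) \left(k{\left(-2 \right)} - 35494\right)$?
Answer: $368018280$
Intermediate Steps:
$D{\left(S \right)} = 98 + S$
$l = -29$ ($l = -35 + 6 = -29$)
$k{\left(E \right)} = -29$
$\left(D{\left(210 \right)} - 10668\right) \left(k{\left(-2 \right)} - 35494\right) = \left(\left(98 + 210\right) - 10668\right) \left(-29 - 35494\right) = \left(308 - 10668\right) \left(-35523\right) = \left(-10360\right) \left(-35523\right) = 368018280$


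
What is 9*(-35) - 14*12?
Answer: -483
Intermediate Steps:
9*(-35) - 14*12 = -315 - 168 = -483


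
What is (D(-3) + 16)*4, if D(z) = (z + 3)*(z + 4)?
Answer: 64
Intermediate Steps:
D(z) = (3 + z)*(4 + z)
(D(-3) + 16)*4 = ((12 + (-3)² + 7*(-3)) + 16)*4 = ((12 + 9 - 21) + 16)*4 = (0 + 16)*4 = 16*4 = 64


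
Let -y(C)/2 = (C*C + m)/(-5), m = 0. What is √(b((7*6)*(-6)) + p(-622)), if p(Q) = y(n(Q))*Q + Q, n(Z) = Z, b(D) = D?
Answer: I*√2406440330/5 ≈ 9811.1*I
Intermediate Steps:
y(C) = 2*C²/5 (y(C) = -2*(C*C + 0)/(-5) = -2*(C² + 0)*(-1)/5 = -2*C²*(-1)/5 = -(-2)*C²/5 = 2*C²/5)
p(Q) = Q + 2*Q³/5 (p(Q) = (2*Q²/5)*Q + Q = 2*Q³/5 + Q = Q + 2*Q³/5)
√(b((7*6)*(-6)) + p(-622)) = √((7*6)*(-6) + (-622 + (⅖)*(-622)³)) = √(42*(-6) + (-622 + (⅖)*(-240641848))) = √(-252 + (-622 - 481283696/5)) = √(-252 - 481286806/5) = √(-481288066/5) = I*√2406440330/5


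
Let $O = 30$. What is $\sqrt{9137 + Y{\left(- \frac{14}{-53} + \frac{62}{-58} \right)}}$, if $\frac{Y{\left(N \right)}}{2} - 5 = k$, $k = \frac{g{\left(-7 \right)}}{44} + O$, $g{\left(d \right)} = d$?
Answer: $\frac{\sqrt{4456034}}{22} \approx 95.951$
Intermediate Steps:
$k = \frac{1313}{44}$ ($k = - \frac{7}{44} + 30 = \frac{1313}{44} \approx 29.841$)
$Y{\left(N \right)} = \frac{1533}{22}$ ($Y{\left(N \right)} = 10 + 2 \cdot \frac{1313}{44} = 10 + \frac{1313}{22} = \frac{1533}{22}$)
$\sqrt{9137 + Y{\left(- \frac{14}{-53} + \frac{62}{-58} \right)}} = \sqrt{9137 + \frac{1533}{22}} = \sqrt{\frac{202547}{22}} = \frac{\sqrt{4456034}}{22}$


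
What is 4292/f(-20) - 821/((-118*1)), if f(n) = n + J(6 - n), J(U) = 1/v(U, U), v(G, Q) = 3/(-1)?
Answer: -1469287/7198 ≈ -204.12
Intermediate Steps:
v(G, Q) = -3 (v(G, Q) = 3*(-1) = -3)
J(U) = -⅓ (J(U) = 1/(-3) = -⅓)
f(n) = -⅓ + n (f(n) = n - ⅓ = -⅓ + n)
4292/f(-20) - 821/((-118*1)) = 4292/(-⅓ - 20) - 821/((-118*1)) = 4292/(-61/3) - 821/(-118) = 4292*(-3/61) - 821*(-1/118) = -12876/61 + 821/118 = -1469287/7198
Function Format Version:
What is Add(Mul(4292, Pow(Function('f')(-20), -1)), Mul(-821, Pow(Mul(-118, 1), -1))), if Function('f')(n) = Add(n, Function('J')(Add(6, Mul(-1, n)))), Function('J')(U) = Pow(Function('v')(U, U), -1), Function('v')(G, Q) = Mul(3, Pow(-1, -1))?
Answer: Rational(-1469287, 7198) ≈ -204.12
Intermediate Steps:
Function('v')(G, Q) = -3 (Function('v')(G, Q) = Mul(3, -1) = -3)
Function('J')(U) = Rational(-1, 3) (Function('J')(U) = Pow(-3, -1) = Rational(-1, 3))
Function('f')(n) = Add(Rational(-1, 3), n) (Function('f')(n) = Add(n, Rational(-1, 3)) = Add(Rational(-1, 3), n))
Add(Mul(4292, Pow(Function('f')(-20), -1)), Mul(-821, Pow(Mul(-118, 1), -1))) = Add(Mul(4292, Pow(Add(Rational(-1, 3), -20), -1)), Mul(-821, Pow(Mul(-118, 1), -1))) = Add(Mul(4292, Pow(Rational(-61, 3), -1)), Mul(-821, Pow(-118, -1))) = Add(Mul(4292, Rational(-3, 61)), Mul(-821, Rational(-1, 118))) = Add(Rational(-12876, 61), Rational(821, 118)) = Rational(-1469287, 7198)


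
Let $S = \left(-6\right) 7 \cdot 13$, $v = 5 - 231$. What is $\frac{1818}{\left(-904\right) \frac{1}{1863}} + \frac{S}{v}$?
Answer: $- \frac{1692375}{452} \approx -3744.2$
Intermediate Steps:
$v = -226$ ($v = 5 - 231 = -226$)
$S = -546$ ($S = \left(-42\right) 13 = -546$)
$\frac{1818}{\left(-904\right) \frac{1}{1863}} + \frac{S}{v} = \frac{1818}{\left(-904\right) \frac{1}{1863}} - \frac{546}{-226} = \frac{1818}{\left(-904\right) \frac{1}{1863}} - - \frac{273}{113} = \frac{1818}{- \frac{904}{1863}} + \frac{273}{113} = 1818 \left(- \frac{1863}{904}\right) + \frac{273}{113} = - \frac{1693467}{452} + \frac{273}{113} = - \frac{1692375}{452}$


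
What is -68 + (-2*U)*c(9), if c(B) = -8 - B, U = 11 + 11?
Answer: 680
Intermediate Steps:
U = 22
-68 + (-2*U)*c(9) = -68 + (-2*22)*(-8 - 1*9) = -68 - 44*(-8 - 9) = -68 - 44*(-17) = -68 + 748 = 680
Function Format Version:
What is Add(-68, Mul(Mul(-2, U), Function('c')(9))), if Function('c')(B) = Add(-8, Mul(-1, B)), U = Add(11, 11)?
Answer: 680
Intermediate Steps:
U = 22
Add(-68, Mul(Mul(-2, U), Function('c')(9))) = Add(-68, Mul(Mul(-2, 22), Add(-8, Mul(-1, 9)))) = Add(-68, Mul(-44, Add(-8, -9))) = Add(-68, Mul(-44, -17)) = Add(-68, 748) = 680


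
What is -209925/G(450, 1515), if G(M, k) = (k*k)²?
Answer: -311/7804530075 ≈ -3.9849e-8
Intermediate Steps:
G(M, k) = k⁴ (G(M, k) = (k²)² = k⁴)
-209925/G(450, 1515) = -209925/(1515⁴) = -209925/5268057800625 = -209925*1/5268057800625 = -311/7804530075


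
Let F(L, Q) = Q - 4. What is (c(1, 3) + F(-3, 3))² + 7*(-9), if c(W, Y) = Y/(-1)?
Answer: -47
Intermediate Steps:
F(L, Q) = -4 + Q
c(W, Y) = -Y (c(W, Y) = Y*(-1) = -Y)
(c(1, 3) + F(-3, 3))² + 7*(-9) = (-1*3 + (-4 + 3))² + 7*(-9) = (-3 - 1)² - 63 = (-4)² - 63 = 16 - 63 = -47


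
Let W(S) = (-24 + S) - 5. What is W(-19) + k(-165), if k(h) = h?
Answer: -213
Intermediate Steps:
W(S) = -29 + S
W(-19) + k(-165) = (-29 - 19) - 165 = -48 - 165 = -213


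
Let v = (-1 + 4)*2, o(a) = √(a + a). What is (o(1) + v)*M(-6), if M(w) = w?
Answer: -36 - 6*√2 ≈ -44.485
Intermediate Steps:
o(a) = √2*√a (o(a) = √(2*a) = √2*√a)
v = 6 (v = 3*2 = 6)
(o(1) + v)*M(-6) = (√2*√1 + 6)*(-6) = (√2*1 + 6)*(-6) = (√2 + 6)*(-6) = (6 + √2)*(-6) = -36 - 6*√2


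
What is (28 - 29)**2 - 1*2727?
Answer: -2726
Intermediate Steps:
(28 - 29)**2 - 1*2727 = (-1)**2 - 2727 = 1 - 2727 = -2726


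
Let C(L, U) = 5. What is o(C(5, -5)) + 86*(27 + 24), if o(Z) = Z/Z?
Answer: 4387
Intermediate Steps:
o(Z) = 1
o(C(5, -5)) + 86*(27 + 24) = 1 + 86*(27 + 24) = 1 + 86*51 = 1 + 4386 = 4387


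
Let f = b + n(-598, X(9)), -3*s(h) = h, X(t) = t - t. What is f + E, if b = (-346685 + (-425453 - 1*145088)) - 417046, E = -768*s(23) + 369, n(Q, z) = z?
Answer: -1328015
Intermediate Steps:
X(t) = 0
s(h) = -h/3
E = 6257 (E = -(-256)*23 + 369 = -768*(-23/3) + 369 = 5888 + 369 = 6257)
b = -1334272 (b = (-346685 + (-425453 - 145088)) - 417046 = (-346685 - 570541) - 417046 = -917226 - 417046 = -1334272)
f = -1334272 (f = -1334272 + 0 = -1334272)
f + E = -1334272 + 6257 = -1328015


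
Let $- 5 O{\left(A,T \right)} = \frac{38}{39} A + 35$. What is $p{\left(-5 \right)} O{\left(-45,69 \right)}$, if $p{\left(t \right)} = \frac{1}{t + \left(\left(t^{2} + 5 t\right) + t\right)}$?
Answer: $- \frac{23}{130} \approx -0.17692$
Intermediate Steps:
$p{\left(t \right)} = \frac{1}{t^{2} + 7 t}$ ($p{\left(t \right)} = \frac{1}{t + \left(t^{2} + 6 t\right)} = \frac{1}{t^{2} + 7 t}$)
$O{\left(A,T \right)} = -7 - \frac{38 A}{195}$ ($O{\left(A,T \right)} = - \frac{\frac{38}{39} A + 35}{5} = - \frac{38 \cdot \frac{1}{39} A + 35}{5} = - \frac{\frac{38 A}{39} + 35}{5} = - \frac{35 + \frac{38 A}{39}}{5} = -7 - \frac{38 A}{195}$)
$p{\left(-5 \right)} O{\left(-45,69 \right)} = \frac{1}{\left(-5\right) \left(7 - 5\right)} \left(-7 - - \frac{114}{13}\right) = - \frac{1}{5 \cdot 2} \left(-7 + \frac{114}{13}\right) = \left(- \frac{1}{5}\right) \frac{1}{2} \cdot \frac{23}{13} = \left(- \frac{1}{10}\right) \frac{23}{13} = - \frac{23}{130}$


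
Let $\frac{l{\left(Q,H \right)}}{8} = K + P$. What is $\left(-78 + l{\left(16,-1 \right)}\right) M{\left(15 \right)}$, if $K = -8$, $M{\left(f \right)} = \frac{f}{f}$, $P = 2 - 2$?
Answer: $-142$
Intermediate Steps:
$P = 0$ ($P = 2 - 2 = 0$)
$M{\left(f \right)} = 1$
$l{\left(Q,H \right)} = -64$ ($l{\left(Q,H \right)} = 8 \left(-8 + 0\right) = 8 \left(-8\right) = -64$)
$\left(-78 + l{\left(16,-1 \right)}\right) M{\left(15 \right)} = \left(-78 - 64\right) 1 = \left(-142\right) 1 = -142$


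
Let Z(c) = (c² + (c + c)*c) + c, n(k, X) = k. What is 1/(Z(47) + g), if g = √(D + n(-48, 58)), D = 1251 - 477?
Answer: 3337/22270775 - 11*√6/44541550 ≈ 0.00014923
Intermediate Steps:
D = 774
g = 11*√6 (g = √(774 - 48) = √726 = 11*√6 ≈ 26.944)
Z(c) = c + 3*c² (Z(c) = (c² + (2*c)*c) + c = (c² + 2*c²) + c = 3*c² + c = c + 3*c²)
1/(Z(47) + g) = 1/(47*(1 + 3*47) + 11*√6) = 1/(47*(1 + 141) + 11*√6) = 1/(47*142 + 11*√6) = 1/(6674 + 11*√6)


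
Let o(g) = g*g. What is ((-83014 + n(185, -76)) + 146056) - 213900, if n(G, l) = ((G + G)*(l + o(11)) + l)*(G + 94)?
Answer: 4473288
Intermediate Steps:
o(g) = g²
n(G, l) = (94 + G)*(l + 2*G*(121 + l)) (n(G, l) = ((G + G)*(l + 11²) + l)*(G + 94) = ((2*G)*(l + 121) + l)*(94 + G) = ((2*G)*(121 + l) + l)*(94 + G) = (2*G*(121 + l) + l)*(94 + G) = (l + 2*G*(121 + l))*(94 + G) = (94 + G)*(l + 2*G*(121 + l)))
((-83014 + n(185, -76)) + 146056) - 213900 = ((-83014 + (94*(-76) + 242*185² + 22748*185 + 2*(-76)*185² + 189*185*(-76))) + 146056) - 213900 = ((-83014 + (-7144 + 242*34225 + 4208380 + 2*(-76)*34225 - 2657340)) + 146056) - 213900 = ((-83014 + (-7144 + 8282450 + 4208380 - 5202200 - 2657340)) + 146056) - 213900 = ((-83014 + 4624146) + 146056) - 213900 = (4541132 + 146056) - 213900 = 4687188 - 213900 = 4473288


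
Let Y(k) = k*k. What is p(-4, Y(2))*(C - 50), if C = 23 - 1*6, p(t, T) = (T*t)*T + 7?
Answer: 1881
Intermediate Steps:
Y(k) = k²
p(t, T) = 7 + t*T² (p(t, T) = t*T² + 7 = 7 + t*T²)
C = 17 (C = 23 - 6 = 17)
p(-4, Y(2))*(C - 50) = (7 - 4*(2²)²)*(17 - 50) = (7 - 4*4²)*(-33) = (7 - 4*16)*(-33) = (7 - 64)*(-33) = -57*(-33) = 1881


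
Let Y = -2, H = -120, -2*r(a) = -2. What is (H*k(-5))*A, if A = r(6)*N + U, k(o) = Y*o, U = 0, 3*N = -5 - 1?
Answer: 2400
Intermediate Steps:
r(a) = 1 (r(a) = -½*(-2) = 1)
N = -2 (N = (-5 - 1)/3 = (⅓)*(-6) = -2)
k(o) = -2*o
A = -2 (A = 1*(-2) + 0 = -2 + 0 = -2)
(H*k(-5))*A = -(-240)*(-5)*(-2) = -120*10*(-2) = -1200*(-2) = 2400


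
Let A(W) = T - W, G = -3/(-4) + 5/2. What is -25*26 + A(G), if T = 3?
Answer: -2601/4 ≈ -650.25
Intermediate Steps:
G = 13/4 (G = -3*(-¼) + 5*(½) = ¾ + 5/2 = 13/4 ≈ 3.2500)
A(W) = 3 - W
-25*26 + A(G) = -25*26 + (3 - 1*13/4) = -650 + (3 - 13/4) = -650 - ¼ = -2601/4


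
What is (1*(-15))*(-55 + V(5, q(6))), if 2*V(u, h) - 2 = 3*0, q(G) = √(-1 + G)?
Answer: 810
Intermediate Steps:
V(u, h) = 1 (V(u, h) = 1 + (3*0)/2 = 1 + (½)*0 = 1 + 0 = 1)
(1*(-15))*(-55 + V(5, q(6))) = (1*(-15))*(-55 + 1) = -15*(-54) = 810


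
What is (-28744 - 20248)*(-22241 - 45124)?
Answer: 3300346080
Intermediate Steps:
(-28744 - 20248)*(-22241 - 45124) = -48992*(-67365) = 3300346080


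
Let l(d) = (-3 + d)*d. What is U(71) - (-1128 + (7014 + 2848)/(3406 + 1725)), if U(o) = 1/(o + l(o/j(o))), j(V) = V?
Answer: 398680645/354039 ≈ 1126.1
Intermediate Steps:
l(d) = d*(-3 + d)
U(o) = 1/(-2 + o) (U(o) = 1/(o + (o/o)*(-3 + o/o)) = 1/(o + 1*(-3 + 1)) = 1/(o + 1*(-2)) = 1/(o - 2) = 1/(-2 + o))
U(71) - (-1128 + (7014 + 2848)/(3406 + 1725)) = 1/(-2 + 71) - (-1128 + (7014 + 2848)/(3406 + 1725)) = 1/69 - (-1128 + 9862/5131) = 1/69 - 1*(-5777906/5131) = 1/69 + 5777906/5131 = 398680645/354039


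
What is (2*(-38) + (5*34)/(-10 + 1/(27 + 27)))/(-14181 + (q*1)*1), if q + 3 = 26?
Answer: 25072/3815581 ≈ 0.0065710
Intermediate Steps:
q = 23 (q = -3 + 26 = 23)
(2*(-38) + (5*34)/(-10 + 1/(27 + 27)))/(-14181 + (q*1)*1) = (2*(-38) + (5*34)/(-10 + 1/(27 + 27)))/(-14181 + (23*1)*1) = (-76 + 170/(-10 + 1/54))/(-14181 + 23*1) = (-76 + 170/(-10 + 1/54))/(-14181 + 23) = (-76 + 170/(-539/54))/(-14158) = (-76 + 170*(-54/539))*(-1/14158) = (-76 - 9180/539)*(-1/14158) = -50144/539*(-1/14158) = 25072/3815581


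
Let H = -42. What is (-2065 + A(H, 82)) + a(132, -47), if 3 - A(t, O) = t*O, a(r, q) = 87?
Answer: 1469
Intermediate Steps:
A(t, O) = 3 - O*t (A(t, O) = 3 - t*O = 3 - O*t)
(-2065 + A(H, 82)) + a(132, -47) = (-2065 + (3 - 1*82*(-42))) + 87 = (-2065 + (3 + 3444)) + 87 = (-2065 + 3447) + 87 = 1382 + 87 = 1469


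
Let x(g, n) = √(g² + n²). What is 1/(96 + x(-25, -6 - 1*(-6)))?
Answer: 1/121 ≈ 0.0082645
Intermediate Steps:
1/(96 + x(-25, -6 - 1*(-6))) = 1/(96 + √((-25)² + (-6 - 1*(-6))²)) = 1/(96 + √(625 + (-6 + 6)²)) = 1/(96 + √(625 + 0²)) = 1/(96 + √(625 + 0)) = 1/(96 + √625) = 1/(96 + 25) = 1/121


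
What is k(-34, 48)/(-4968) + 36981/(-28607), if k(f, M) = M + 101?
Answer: -187984051/142119576 ≈ -1.3227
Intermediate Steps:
k(f, M) = 101 + M
k(-34, 48)/(-4968) + 36981/(-28607) = (101 + 48)/(-4968) + 36981/(-28607) = 149*(-1/4968) + 36981*(-1/28607) = -149/4968 - 36981/28607 = -187984051/142119576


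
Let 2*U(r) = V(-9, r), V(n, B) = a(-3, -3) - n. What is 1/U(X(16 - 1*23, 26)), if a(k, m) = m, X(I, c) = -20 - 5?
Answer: 1/3 ≈ 0.33333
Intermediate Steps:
X(I, c) = -25
V(n, B) = -3 - n
U(r) = 3 (U(r) = (-3 - 1*(-9))/2 = (-3 + 9)/2 = (1/2)*6 = 3)
1/U(X(16 - 1*23, 26)) = 1/3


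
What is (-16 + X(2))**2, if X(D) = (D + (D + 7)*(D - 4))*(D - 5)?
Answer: 1024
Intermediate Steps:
X(D) = (-5 + D)*(D + (-4 + D)*(7 + D)) (X(D) = (D + (7 + D)*(-4 + D))*(-5 + D) = (D + (-4 + D)*(7 + D))*(-5 + D) = (-5 + D)*(D + (-4 + D)*(7 + D)))
(-16 + X(2))**2 = (-16 + (140 + 2**3 - 1*2**2 - 48*2))**2 = (-16 + (140 + 8 - 1*4 - 96))**2 = (-16 + (140 + 8 - 4 - 96))**2 = (-16 + 48)**2 = 32**2 = 1024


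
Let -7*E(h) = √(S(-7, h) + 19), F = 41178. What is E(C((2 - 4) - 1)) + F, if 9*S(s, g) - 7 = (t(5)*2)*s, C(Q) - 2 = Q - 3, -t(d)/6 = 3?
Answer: 41178 - √430/21 ≈ 41177.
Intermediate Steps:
t(d) = -18 (t(d) = -6*3 = -18)
C(Q) = -1 + Q (C(Q) = 2 + (Q - 3) = 2 + (-3 + Q) = -1 + Q)
S(s, g) = 7/9 - 4*s (S(s, g) = 7/9 + ((-18*2)*s)/9 = 7/9 + (-36*s)/9 = 7/9 - 4*s)
E(h) = -√430/21 (E(h) = -√((7/9 - 4*(-7)) + 19)/7 = -√((7/9 + 28) + 19)/7 = -√(259/9 + 19)/7 = -√430/21)
E(C((2 - 4) - 1)) + F = -√430/21 + 41178 = 41178 - √430/21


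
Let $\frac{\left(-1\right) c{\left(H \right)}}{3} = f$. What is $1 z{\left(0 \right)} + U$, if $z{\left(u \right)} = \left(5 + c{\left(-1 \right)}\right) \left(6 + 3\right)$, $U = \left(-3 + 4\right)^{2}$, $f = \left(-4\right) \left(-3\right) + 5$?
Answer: $-413$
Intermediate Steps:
$f = 17$ ($f = 12 + 5 = 17$)
$c{\left(H \right)} = -51$ ($c{\left(H \right)} = \left(-3\right) 17 = -51$)
$U = 1$ ($U = 1^{2} = 1$)
$z{\left(u \right)} = -414$ ($z{\left(u \right)} = \left(5 - 51\right) \left(6 + 3\right) = \left(-46\right) 9 = -414$)
$1 z{\left(0 \right)} + U = 1 \left(-414\right) + 1 = -414 + 1 = -413$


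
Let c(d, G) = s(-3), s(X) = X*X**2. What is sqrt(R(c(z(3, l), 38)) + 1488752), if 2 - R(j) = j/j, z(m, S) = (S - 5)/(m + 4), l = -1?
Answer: 3*sqrt(165417) ≈ 1220.1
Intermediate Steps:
z(m, S) = (-5 + S)/(4 + m)
s(X) = X**3
c(d, G) = -27 (c(d, G) = (-3)**3 = -27)
R(j) = 1 (R(j) = 2 - j/j = 2 - 1*1 = 2 - 1 = 1)
sqrt(R(c(z(3, l), 38)) + 1488752) = sqrt(1 + 1488752) = sqrt(1488753) = 3*sqrt(165417)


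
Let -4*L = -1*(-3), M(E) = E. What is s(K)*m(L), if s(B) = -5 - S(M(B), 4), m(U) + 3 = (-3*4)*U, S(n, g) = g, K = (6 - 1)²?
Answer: -54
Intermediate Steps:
L = -¾ (L = -(-1)*(-3)/4 = -¼*3 = -¾ ≈ -0.75000)
K = 25 (K = 5² = 25)
m(U) = -3 - 12*U (m(U) = -3 + (-3*4)*U = -3 - 12*U)
s(B) = -9 (s(B) = -5 - 1*4 = -5 - 4 = -9)
s(K)*m(L) = -9*(-3 - 12*(-¾)) = -9*(-3 + 9) = -9*6 = -54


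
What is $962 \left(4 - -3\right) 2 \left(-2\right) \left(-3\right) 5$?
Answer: $404040$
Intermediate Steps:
$962 \left(4 - -3\right) 2 \left(-2\right) \left(-3\right) 5 = 962 \left(4 + 3\right) \left(\left(-4\right) \left(-3\right)\right) 5 = 962 \cdot 7 \cdot 12 \cdot 5 = 962 \cdot 84 \cdot 5 = 962 \cdot 420 = 404040$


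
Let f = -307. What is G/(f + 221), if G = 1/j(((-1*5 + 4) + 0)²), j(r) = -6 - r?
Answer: 1/602 ≈ 0.0016611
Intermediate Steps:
G = -⅐ (G = 1/(-6 - ((-1*5 + 4) + 0)²) = 1/(-6 - ((-5 + 4) + 0)²) = 1/(-6 - (-1 + 0)²) = 1/(-6 - 1*(-1)²) = 1/(-6 - 1*1) = 1/(-6 - 1) = 1/(-7) = -⅐ ≈ -0.14286)
G/(f + 221) = -⅐/(-307 + 221) = -⅐/(-86) = -1/86*(-⅐) = 1/602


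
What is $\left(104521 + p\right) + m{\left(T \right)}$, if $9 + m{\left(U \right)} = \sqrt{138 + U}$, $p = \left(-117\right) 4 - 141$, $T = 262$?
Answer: $103923$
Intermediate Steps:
$p = -609$ ($p = -468 - 141 = -609$)
$m{\left(U \right)} = -9 + \sqrt{138 + U}$
$\left(104521 + p\right) + m{\left(T \right)} = \left(104521 - 609\right) - \left(9 - \sqrt{138 + 262}\right) = 103912 - \left(9 - \sqrt{400}\right) = 103912 + \left(-9 + 20\right) = 103912 + 11 = 103923$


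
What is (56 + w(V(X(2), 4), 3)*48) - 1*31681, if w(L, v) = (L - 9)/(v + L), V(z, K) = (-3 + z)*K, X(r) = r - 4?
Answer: -536233/17 ≈ -31543.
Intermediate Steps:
X(r) = -4 + r
V(z, K) = K*(-3 + z)
w(L, v) = (-9 + L)/(L + v)
(56 + w(V(X(2), 4), 3)*48) - 1*31681 = (56 + ((-9 + 4*(-3 + (-4 + 2)))/(4*(-3 + (-4 + 2)) + 3))*48) - 1*31681 = (56 + ((-9 + 4*(-3 - 2))/(4*(-3 - 2) + 3))*48) - 31681 = (56 + ((-9 + 4*(-5))/(4*(-5) + 3))*48) - 31681 = (56 + ((-9 - 20)/(-20 + 3))*48) - 31681 = (56 + (-29/(-17))*48) - 31681 = (56 - 1/17*(-29)*48) - 31681 = (56 + (29/17)*48) - 31681 = (56 + 1392/17) - 31681 = 2344/17 - 31681 = -536233/17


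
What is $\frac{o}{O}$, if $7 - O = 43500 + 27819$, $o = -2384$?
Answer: $\frac{149}{4457} \approx 0.033431$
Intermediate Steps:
$O = -71312$ ($O = 7 - \left(43500 + 27819\right) = 7 - 71319 = -71312$)
$\frac{o}{O} = - \frac{2384}{-71312} = \left(-2384\right) \left(- \frac{1}{71312}\right) = \frac{149}{4457}$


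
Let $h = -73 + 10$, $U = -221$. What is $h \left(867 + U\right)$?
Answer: $-40698$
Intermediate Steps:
$h = -63$
$h \left(867 + U\right) = - 63 \left(867 - 221\right) = \left(-63\right) 646 = -40698$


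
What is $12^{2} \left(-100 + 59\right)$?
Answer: $-5904$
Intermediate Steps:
$12^{2} \left(-100 + 59\right) = 144 \left(-41\right) = -5904$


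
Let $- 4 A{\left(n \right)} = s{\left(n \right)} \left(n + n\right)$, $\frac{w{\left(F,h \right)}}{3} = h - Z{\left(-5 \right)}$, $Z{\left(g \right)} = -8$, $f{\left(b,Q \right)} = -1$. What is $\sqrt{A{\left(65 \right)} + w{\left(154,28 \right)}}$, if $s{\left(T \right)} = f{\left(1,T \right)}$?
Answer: $\frac{\sqrt{562}}{2} \approx 11.853$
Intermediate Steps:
$s{\left(T \right)} = -1$
$w{\left(F,h \right)} = 24 + 3 h$ ($w{\left(F,h \right)} = 3 \left(h - -8\right) = 3 \left(h + 8\right) = 3 \left(8 + h\right) = 24 + 3 h$)
$A{\left(n \right)} = \frac{n}{2}$ ($A{\left(n \right)} = - \frac{\left(-1\right) \left(n + n\right)}{4} = - \frac{\left(-1\right) 2 n}{4} = - \frac{\left(-2\right) n}{4} = \frac{n}{2}$)
$\sqrt{A{\left(65 \right)} + w{\left(154,28 \right)}} = \sqrt{\frac{1}{2} \cdot 65 + \left(24 + 3 \cdot 28\right)} = \sqrt{\frac{65}{2} + \left(24 + 84\right)} = \sqrt{\frac{65}{2} + 108} = \sqrt{\frac{281}{2}} = \frac{\sqrt{562}}{2}$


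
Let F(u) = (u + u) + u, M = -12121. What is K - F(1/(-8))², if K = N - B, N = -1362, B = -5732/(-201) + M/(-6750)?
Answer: -20151590549/14472000 ≈ -1392.5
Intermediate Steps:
B = 13709107/452250 (B = -5732/(-201) - 12121/(-6750) = -5732*(-1/201) - 12121*(-1/6750) = 5732/201 + 12121/6750 = 13709107/452250 ≈ 30.313)
K = -629673607/452250 (K = -1362 - 1*13709107/452250 = -1362 - 13709107/452250 = -629673607/452250 ≈ -1392.3)
F(u) = 3*u (F(u) = 2*u + u = 3*u)
K - F(1/(-8))² = -629673607/452250 - (3*(1/(-8)))² = -629673607/452250 - (3*(1*(-⅛)))² = -629673607/452250 - (3*(-⅛))² = -629673607/452250 - (-3/8)² = -629673607/452250 - 1*9/64 = -629673607/452250 - 9/64 = -20151590549/14472000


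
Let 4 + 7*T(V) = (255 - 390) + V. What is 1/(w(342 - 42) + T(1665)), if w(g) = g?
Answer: 1/518 ≈ 0.0019305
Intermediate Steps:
T(V) = -139/7 + V/7 (T(V) = -4/7 + ((255 - 390) + V)/7 = -4/7 + (-135 + V)/7 = -4/7 + (-135/7 + V/7) = -139/7 + V/7)
1/(w(342 - 42) + T(1665)) = 1/((342 - 42) + (-139/7 + (⅐)*1665)) = 1/(300 + (-139/7 + 1665/7)) = 1/(300 + 218) = 1/518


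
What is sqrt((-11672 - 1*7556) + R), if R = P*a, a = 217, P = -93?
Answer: I*sqrt(39409) ≈ 198.52*I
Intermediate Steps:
R = -20181 (R = -93*217 = -20181)
sqrt((-11672 - 1*7556) + R) = sqrt((-11672 - 1*7556) - 20181) = sqrt((-11672 - 7556) - 20181) = sqrt(-19228 - 20181) = sqrt(-39409) = I*sqrt(39409)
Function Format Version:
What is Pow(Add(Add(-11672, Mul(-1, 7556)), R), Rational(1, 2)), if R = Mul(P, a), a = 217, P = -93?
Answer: Mul(I, Pow(39409, Rational(1, 2))) ≈ Mul(198.52, I)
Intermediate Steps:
R = -20181 (R = Mul(-93, 217) = -20181)
Pow(Add(Add(-11672, Mul(-1, 7556)), R), Rational(1, 2)) = Pow(Add(Add(-11672, Mul(-1, 7556)), -20181), Rational(1, 2)) = Pow(Add(Add(-11672, -7556), -20181), Rational(1, 2)) = Pow(Add(-19228, -20181), Rational(1, 2)) = Pow(-39409, Rational(1, 2)) = Mul(I, Pow(39409, Rational(1, 2)))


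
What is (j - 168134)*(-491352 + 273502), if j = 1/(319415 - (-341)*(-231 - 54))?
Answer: 813983863971915/22223 ≈ 3.6628e+10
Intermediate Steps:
j = 1/222230 (j = 1/(319415 - (-341)*(-285)) = 1/(319415 - 1*97185) = 1/(319415 - 97185) = 1/222230 ≈ 4.4998e-6)
(j - 168134)*(-491352 + 273502) = (1/222230 - 168134)*(-491352 + 273502) = -37364418819/222230*(-217850) = 813983863971915/22223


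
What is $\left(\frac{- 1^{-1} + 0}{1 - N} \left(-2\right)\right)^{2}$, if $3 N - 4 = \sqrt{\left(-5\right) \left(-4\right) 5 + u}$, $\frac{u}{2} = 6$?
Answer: $\frac{452}{1369} - \frac{32 \sqrt{7}}{1369} \approx 0.26832$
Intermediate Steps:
$u = 12$ ($u = 2 \cdot 6 = 12$)
$N = \frac{4}{3} + \frac{4 \sqrt{7}}{3}$ ($N = \frac{4}{3} + \frac{\sqrt{\left(-5\right) \left(-4\right) 5 + 12}}{3} = \frac{4}{3} + \frac{\sqrt{20 \cdot 5 + 12}}{3} = \frac{4}{3} + \frac{\sqrt{100 + 12}}{3} = \frac{4}{3} + \frac{\sqrt{112}}{3} = \frac{4}{3} + \frac{4 \sqrt{7}}{3} \approx 4.861$)
$\left(\frac{- 1^{-1} + 0}{1 - N} \left(-2\right)\right)^{2} = \left(\frac{- 1^{-1} + 0}{1 - \left(\frac{4}{3} + \frac{4 \sqrt{7}}{3}\right)} \left(-2\right)\right)^{2} = \left(\frac{\left(-1\right) 1 + 0}{1 - \left(\frac{4}{3} + \frac{4 \sqrt{7}}{3}\right)} \left(-2\right)\right)^{2} = \left(\frac{-1 + 0}{- \frac{1}{3} - \frac{4 \sqrt{7}}{3}} \left(-2\right)\right)^{2} = \left(- \frac{1}{- \frac{1}{3} - \frac{4 \sqrt{7}}{3}} \left(-2\right)\right)^{2} = \left(\frac{2}{- \frac{1}{3} - \frac{4 \sqrt{7}}{3}}\right)^{2} = \frac{4}{\left(- \frac{1}{3} - \frac{4 \sqrt{7}}{3}\right)^{2}}$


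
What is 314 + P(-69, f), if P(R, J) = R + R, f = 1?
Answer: 176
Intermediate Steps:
P(R, J) = 2*R
314 + P(-69, f) = 314 + 2*(-69) = 314 - 138 = 176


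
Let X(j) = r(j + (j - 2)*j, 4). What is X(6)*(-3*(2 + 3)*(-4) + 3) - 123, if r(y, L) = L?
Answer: 129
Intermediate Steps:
X(j) = 4
X(6)*(-3*(2 + 3)*(-4) + 3) - 123 = 4*(-3*(2 + 3)*(-4) + 3) - 123 = 4*(-15*(-4) + 3) - 123 = 4*(-3*(-20) + 3) - 123 = 4*(60 + 3) - 123 = 4*63 - 123 = 252 - 123 = 129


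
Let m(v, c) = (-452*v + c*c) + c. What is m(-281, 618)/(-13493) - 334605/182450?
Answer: -19496590513/492359570 ≈ -39.598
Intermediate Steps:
m(v, c) = c + c**2 - 452*v (m(v, c) = (-452*v + c**2) + c = (c**2 - 452*v) + c = c + c**2 - 452*v)
m(-281, 618)/(-13493) - 334605/182450 = (618 + 618**2 - 452*(-281))/(-13493) - 334605/182450 = (618 + 381924 + 127012)*(-1/13493) - 334605*1/182450 = 509554*(-1/13493) - 66921/36490 = -509554/13493 - 66921/36490 = -19496590513/492359570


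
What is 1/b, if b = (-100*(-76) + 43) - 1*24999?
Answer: -1/17356 ≈ -5.7617e-5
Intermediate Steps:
b = -17356 (b = (7600 + 43) - 24999 = 7643 - 24999 = -17356)
1/b = 1/(-17356) = -1/17356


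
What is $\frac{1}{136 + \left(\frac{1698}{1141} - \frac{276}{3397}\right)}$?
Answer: $\frac{3875977}{532586062} \approx 0.0072777$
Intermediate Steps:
$\frac{1}{136 + \left(\frac{1698}{1141} - \frac{276}{3397}\right)} = \frac{1}{136 + \frac{5453190}{3875977}} = \frac{1}{\frac{532586062}{3875977}} = \frac{3875977}{532586062}$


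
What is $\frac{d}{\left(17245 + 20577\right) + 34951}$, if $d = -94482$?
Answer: $- \frac{94482}{72773} \approx -1.2983$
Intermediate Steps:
$\frac{d}{\left(17245 + 20577\right) + 34951} = - \frac{94482}{\left(17245 + 20577\right) + 34951} = - \frac{94482}{37822 + 34951} = - \frac{94482}{72773}$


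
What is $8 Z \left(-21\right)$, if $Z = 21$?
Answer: $-3528$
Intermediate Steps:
$8 Z \left(-21\right) = 8 \cdot 21 \left(-21\right) = 168 \left(-21\right) = -3528$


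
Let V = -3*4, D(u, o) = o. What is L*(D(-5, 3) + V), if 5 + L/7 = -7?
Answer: 756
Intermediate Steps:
V = -12
L = -84 (L = -35 + 7*(-7) = -35 - 49 = -84)
L*(D(-5, 3) + V) = -84*(3 - 12) = -84*(-9) = 756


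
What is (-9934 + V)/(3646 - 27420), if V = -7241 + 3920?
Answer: 13255/23774 ≈ 0.55754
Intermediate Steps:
V = -3321
(-9934 + V)/(3646 - 27420) = (-9934 - 3321)/(3646 - 27420) = -13255/(-23774) = -13255*(-1/23774) = 13255/23774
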